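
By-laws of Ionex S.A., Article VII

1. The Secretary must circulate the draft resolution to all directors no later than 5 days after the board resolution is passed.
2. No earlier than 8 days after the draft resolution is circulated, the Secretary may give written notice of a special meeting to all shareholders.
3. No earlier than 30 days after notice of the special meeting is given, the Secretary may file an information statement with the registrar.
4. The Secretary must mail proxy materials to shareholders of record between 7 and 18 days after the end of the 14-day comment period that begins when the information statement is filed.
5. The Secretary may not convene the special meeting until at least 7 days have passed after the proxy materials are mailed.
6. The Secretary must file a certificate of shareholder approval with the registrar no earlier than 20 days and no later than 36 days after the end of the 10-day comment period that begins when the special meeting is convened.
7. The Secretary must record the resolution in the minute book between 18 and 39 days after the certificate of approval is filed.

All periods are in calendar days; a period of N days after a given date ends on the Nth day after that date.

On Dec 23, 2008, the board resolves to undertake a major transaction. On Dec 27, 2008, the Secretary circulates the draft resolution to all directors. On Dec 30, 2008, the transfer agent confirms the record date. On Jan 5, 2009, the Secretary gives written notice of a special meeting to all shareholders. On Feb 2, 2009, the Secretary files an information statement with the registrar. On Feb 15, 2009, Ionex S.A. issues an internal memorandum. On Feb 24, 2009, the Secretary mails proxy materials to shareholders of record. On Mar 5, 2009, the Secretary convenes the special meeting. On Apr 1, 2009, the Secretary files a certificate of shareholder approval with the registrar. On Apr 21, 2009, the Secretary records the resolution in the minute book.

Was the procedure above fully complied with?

No

Step 1: 5 days after Dec 23, 2008 (when the board resolution is passed) is Dec 28, 2008; completed Dec 27, 2008, before the deadline.
Step 2: the earliest permitted date is 8 days after Dec 27, 2008 (when the draft resolution is circulated), i.e. Jan 4, 2009; done Jan 5, 2009, after the minimum wait.
Step 3: the earliest permitted date is 30 days after Jan 5, 2009 (when notice of the special meeting is given), i.e. Feb 4, 2009; acted on Feb 2, 2009, 2 days prematurely.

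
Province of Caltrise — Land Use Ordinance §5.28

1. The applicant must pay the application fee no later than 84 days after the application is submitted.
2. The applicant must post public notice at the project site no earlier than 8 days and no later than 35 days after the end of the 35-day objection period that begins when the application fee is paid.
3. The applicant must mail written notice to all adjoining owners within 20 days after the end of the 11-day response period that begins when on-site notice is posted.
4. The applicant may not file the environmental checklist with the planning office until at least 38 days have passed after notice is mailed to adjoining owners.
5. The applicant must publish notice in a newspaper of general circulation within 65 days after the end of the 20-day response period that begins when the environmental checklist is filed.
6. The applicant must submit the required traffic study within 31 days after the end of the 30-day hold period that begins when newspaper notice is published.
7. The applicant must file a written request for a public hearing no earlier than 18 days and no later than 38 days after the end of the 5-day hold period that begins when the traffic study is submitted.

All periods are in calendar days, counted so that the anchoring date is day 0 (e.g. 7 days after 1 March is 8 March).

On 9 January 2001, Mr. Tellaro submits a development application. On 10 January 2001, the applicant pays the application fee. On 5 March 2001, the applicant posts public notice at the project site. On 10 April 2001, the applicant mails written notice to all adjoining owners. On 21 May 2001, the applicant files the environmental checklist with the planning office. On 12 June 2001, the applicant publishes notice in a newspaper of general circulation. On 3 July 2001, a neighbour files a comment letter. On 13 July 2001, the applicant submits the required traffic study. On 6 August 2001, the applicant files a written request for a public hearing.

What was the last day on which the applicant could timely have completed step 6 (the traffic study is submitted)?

Newspaper notice is published on 12 June 2001; the 30-day hold period therefore ends 12 July 2001, and step 6 runs from that date. 31 days after 12 July 2001 is 12 August 2001.

12 August 2001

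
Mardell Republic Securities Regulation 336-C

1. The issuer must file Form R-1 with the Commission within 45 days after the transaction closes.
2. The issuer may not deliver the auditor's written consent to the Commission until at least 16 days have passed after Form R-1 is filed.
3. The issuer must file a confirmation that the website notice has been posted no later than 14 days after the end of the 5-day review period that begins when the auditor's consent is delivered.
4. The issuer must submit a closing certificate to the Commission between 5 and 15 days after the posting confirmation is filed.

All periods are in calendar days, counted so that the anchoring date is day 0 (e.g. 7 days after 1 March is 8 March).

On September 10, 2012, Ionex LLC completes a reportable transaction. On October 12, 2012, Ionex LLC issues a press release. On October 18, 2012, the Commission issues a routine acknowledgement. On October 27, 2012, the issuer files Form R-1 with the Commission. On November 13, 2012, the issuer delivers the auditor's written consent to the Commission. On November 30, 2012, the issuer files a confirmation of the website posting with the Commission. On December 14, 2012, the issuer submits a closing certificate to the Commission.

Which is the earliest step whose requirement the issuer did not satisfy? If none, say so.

Step 1 — counting 45 days from September 10, 2012 (when the transaction closes) gives a deadline of October 25, 2012; not done until October 27, 2012, 2 days after the deadline.
The analysis stops there.

Step 1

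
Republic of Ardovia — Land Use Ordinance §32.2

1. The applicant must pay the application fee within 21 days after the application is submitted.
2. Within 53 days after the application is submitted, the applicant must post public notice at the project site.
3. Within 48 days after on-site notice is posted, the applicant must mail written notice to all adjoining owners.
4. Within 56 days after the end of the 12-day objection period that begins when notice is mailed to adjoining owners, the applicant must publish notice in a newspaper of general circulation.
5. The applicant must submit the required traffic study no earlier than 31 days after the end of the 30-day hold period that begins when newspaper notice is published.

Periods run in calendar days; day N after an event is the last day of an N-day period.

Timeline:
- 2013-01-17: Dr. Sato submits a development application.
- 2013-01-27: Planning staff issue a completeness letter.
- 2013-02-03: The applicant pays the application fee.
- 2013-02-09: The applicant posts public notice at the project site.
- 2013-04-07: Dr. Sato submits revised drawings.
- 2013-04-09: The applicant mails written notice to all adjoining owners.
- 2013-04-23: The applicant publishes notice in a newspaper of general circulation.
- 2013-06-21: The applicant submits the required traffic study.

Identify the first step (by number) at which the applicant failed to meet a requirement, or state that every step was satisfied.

Step 3

Step 1 — counting 21 days from 2013-01-17 (when the application is submitted) gives a deadline of 2013-02-07; completed 2013-02-03, before the deadline.
Step 2 — counting 53 days from 2013-01-17 (when the application is submitted) gives a deadline of 2013-03-11; completed 2013-02-09, before the deadline.
Step 3 — counting 48 days from 2013-02-09 (when on-site notice is posted) gives a deadline of 2013-03-29; 2013-04-09 misses that deadline by 11 days.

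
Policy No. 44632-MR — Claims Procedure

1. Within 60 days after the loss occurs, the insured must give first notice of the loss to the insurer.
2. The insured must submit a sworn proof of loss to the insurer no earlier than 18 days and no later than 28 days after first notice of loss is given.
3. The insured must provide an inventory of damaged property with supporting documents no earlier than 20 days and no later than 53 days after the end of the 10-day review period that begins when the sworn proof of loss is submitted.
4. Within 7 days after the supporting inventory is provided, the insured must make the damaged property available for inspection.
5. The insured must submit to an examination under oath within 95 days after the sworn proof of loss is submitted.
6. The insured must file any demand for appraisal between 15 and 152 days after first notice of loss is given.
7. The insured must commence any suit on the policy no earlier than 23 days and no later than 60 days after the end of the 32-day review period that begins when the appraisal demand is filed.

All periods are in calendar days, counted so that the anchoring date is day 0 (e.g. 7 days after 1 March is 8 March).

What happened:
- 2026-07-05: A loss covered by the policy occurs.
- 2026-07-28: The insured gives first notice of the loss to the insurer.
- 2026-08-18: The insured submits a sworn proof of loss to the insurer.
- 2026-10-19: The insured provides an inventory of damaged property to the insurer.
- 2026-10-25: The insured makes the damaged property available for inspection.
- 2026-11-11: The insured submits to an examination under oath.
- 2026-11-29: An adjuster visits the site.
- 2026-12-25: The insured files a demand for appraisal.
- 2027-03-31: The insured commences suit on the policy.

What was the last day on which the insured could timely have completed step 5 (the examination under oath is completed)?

2026-11-21

Step 5 runs from 2026-08-18, when the sworn proof of loss is submitted. 95 days after 2026-08-18 is 2026-11-21.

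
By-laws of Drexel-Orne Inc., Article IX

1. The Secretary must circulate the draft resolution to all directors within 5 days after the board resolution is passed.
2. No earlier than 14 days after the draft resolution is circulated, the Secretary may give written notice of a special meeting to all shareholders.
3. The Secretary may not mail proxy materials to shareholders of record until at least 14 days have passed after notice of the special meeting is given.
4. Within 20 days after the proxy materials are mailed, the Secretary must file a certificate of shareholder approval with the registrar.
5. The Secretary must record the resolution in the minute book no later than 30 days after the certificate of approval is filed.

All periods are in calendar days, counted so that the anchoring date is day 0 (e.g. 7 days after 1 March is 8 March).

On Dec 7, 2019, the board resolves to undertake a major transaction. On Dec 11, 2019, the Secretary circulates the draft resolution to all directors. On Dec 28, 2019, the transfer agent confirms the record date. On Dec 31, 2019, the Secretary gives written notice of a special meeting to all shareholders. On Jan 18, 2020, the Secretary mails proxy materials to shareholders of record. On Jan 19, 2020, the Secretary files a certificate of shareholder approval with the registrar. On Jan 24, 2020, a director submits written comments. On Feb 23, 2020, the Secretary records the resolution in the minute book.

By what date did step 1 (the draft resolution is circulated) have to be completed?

Dec 12, 2019

Step 1 runs from Dec 7, 2019, when the board resolution is passed. 5 days after Dec 7, 2019 is Dec 12, 2019.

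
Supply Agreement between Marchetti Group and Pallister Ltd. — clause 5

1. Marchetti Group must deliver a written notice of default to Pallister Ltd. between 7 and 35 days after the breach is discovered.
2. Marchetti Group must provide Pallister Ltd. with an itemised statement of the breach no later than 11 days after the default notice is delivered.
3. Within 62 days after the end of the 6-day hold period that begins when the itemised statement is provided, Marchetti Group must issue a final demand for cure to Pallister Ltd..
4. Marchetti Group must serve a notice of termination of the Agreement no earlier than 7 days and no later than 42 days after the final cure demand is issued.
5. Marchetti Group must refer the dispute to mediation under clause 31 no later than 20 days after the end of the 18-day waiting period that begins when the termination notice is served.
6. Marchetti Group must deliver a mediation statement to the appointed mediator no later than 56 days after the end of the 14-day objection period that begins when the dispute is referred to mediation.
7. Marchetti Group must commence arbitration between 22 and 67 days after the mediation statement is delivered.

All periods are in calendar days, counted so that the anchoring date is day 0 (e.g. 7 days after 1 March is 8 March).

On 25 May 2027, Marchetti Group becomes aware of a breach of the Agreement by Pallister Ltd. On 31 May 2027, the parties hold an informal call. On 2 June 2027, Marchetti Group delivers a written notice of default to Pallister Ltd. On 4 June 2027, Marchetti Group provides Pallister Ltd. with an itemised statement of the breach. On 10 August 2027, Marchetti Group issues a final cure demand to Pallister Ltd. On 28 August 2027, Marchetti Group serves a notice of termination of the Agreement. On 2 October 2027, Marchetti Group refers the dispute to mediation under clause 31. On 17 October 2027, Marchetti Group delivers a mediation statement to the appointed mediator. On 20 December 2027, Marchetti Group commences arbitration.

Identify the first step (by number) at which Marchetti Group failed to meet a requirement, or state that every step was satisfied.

None — every step was satisfied

Step 1: the window is 7–35 days after 25 May 2027 (when the breach is discovered), so 1 June 2027 through 29 June 2027; 2 June 2027 falls inside that range.
Step 2: 11 days after 2 June 2027 (when the default notice is delivered) is 13 June 2027; done 4 June 2027 — timely.
Step 3: 62 days after 10 June 2027 (end of the 6-day hold period, which began when the itemised statement is provided on 4 June 2027) is 11 August 2027; 10 August 2027 is within that limit.
Step 4: the window is 7–42 days after 10 August 2027 (when the final cure demand is issued), so 17 August 2027 through 21 September 2027; done 28 August 2027, which is between those dates.
Step 5: 20 days after 15 September 2027 (end of the 18-day waiting period, which began when the termination notice is served on 28 August 2027) is 5 October 2027; 2 October 2027 is within that limit.
Step 6: 56 days after 16 October 2027 (end of the 14-day objection period, which began when the dispute is referred to mediation on 2 October 2027) is 11 December 2027; done 17 October 2027 — timely.
Step 7: the window is 22–67 days after 17 October 2027 (when the mediation statement is delivered), so 8 November 2027 through 23 December 2027; done 20 December 2027 — within the window.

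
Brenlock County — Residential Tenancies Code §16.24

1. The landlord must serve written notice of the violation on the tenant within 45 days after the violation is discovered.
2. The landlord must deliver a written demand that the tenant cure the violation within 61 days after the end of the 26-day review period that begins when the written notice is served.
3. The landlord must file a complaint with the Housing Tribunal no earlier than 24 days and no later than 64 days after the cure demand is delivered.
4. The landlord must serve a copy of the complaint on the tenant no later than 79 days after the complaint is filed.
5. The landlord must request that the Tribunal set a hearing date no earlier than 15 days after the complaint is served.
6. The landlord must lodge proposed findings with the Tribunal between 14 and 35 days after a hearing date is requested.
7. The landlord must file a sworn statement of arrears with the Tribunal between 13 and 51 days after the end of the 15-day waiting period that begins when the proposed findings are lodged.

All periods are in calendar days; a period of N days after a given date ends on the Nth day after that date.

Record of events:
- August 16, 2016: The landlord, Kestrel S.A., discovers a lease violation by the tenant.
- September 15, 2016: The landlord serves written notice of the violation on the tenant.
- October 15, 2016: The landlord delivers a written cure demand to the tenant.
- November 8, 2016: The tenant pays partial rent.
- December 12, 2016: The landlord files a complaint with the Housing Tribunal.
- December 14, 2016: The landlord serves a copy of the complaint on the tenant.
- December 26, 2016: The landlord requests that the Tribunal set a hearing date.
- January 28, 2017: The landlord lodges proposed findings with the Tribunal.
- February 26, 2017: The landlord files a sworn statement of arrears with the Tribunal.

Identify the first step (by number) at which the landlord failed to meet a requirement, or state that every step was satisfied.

Step 5

(1) due by August 16, 2016 + 45 days = September 30, 2016; September 15, 2016 is within that limit.
(2) due by October 11, 2016 + 61 days = December 11, 2016; done October 15, 2016 — timely.
(3) the permitted window runs from October 15, 2016 + 24 = November 8, 2016 to October 15, 2016 + 64 = December 18, 2016; done December 12, 2016 — within the window.
(4) due by December 12, 2016 + 79 days = March 1, 2017; December 14, 2016 is within that limit.
(5) permitted from December 14, 2016 + 15 days = December 29, 2016 onward; acted on December 26, 2016, 3 days prematurely.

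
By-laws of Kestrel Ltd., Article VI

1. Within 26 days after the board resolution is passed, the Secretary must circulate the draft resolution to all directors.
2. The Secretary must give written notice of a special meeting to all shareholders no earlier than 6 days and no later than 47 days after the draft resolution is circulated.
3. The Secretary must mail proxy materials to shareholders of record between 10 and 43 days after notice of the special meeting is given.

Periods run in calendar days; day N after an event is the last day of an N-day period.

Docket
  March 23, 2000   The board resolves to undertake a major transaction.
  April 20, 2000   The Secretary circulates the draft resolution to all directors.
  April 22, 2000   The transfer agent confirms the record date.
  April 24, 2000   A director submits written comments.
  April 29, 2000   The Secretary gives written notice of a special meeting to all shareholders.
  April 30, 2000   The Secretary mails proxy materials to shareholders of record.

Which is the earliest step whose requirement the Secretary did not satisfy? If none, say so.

Step 1: 26 days after March 23, 2000 (when the board resolution is passed) is April 18, 2000; April 20, 2000 misses that deadline by 2 days.

Step 1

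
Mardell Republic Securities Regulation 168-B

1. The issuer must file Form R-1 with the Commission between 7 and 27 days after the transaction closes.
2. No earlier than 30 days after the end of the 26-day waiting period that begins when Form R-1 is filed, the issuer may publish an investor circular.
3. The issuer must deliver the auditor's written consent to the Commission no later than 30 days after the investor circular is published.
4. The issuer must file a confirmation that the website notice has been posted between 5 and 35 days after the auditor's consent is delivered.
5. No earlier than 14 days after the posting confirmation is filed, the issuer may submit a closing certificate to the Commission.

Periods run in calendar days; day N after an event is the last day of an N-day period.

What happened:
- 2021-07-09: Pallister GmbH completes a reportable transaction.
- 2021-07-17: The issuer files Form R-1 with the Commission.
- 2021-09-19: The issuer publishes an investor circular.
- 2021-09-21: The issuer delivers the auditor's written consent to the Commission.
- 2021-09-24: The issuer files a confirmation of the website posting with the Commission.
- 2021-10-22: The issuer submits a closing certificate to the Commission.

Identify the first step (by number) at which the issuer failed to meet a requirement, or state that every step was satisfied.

Step 1: the window is 7–27 days after 2021-07-09 (when the transaction closes), so 2021-07-16 through 2021-08-05; done 2021-07-17 — within the window.
Step 2: the earliest permitted date is 30 days after 2021-08-12 (end of the 26-day waiting period, which began when Form R-1 is filed on 2021-07-17), i.e. 2021-09-11; done 2021-09-19, after the minimum wait.
Step 3: 30 days after 2021-09-19 (when the investor circular is published) is 2021-10-19; 2021-09-21 is within that limit.
Step 4: the window is 5–35 days after 2021-09-21 (when the auditor's consent is delivered), so 2021-09-26 through 2021-10-26; done 2021-09-24 — 2 days before the window opened.
The procedure was therefore not followed at step 4.

Step 4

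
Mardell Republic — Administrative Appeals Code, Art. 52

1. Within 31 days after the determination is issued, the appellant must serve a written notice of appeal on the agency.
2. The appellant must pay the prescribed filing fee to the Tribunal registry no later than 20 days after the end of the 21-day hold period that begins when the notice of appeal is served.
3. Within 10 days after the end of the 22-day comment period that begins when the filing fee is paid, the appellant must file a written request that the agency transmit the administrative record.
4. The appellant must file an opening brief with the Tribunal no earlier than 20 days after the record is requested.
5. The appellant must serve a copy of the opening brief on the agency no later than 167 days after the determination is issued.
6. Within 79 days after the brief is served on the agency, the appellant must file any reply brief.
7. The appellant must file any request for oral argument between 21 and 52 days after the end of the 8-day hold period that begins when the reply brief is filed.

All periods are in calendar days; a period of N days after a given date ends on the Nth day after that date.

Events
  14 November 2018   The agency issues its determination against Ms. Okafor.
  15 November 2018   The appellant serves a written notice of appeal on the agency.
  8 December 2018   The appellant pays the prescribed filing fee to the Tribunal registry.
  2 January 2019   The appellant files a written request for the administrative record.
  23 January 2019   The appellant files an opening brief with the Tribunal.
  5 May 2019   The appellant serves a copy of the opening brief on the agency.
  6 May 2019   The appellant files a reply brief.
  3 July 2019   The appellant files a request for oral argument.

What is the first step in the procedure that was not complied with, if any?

Step 5

(1) due by 14 November 2018 + 31 days = 15 December 2018; 15 November 2018 is within that limit.
(2) due by 6 December 2018 + 20 days = 26 December 2018; done 8 December 2018 — timely.
(3) due by 30 December 2018 + 10 days = 9 January 2019; 2 January 2019 is within that limit.
(4) permitted from 2 January 2019 + 20 days = 22 January 2019 onward; 23 January 2019 is on or after that date.
(5) due by 14 November 2018 + 167 days = 30 April 2019; not done until 5 May 2019, 5 days after the deadline.
The procedure was therefore not followed at step 5.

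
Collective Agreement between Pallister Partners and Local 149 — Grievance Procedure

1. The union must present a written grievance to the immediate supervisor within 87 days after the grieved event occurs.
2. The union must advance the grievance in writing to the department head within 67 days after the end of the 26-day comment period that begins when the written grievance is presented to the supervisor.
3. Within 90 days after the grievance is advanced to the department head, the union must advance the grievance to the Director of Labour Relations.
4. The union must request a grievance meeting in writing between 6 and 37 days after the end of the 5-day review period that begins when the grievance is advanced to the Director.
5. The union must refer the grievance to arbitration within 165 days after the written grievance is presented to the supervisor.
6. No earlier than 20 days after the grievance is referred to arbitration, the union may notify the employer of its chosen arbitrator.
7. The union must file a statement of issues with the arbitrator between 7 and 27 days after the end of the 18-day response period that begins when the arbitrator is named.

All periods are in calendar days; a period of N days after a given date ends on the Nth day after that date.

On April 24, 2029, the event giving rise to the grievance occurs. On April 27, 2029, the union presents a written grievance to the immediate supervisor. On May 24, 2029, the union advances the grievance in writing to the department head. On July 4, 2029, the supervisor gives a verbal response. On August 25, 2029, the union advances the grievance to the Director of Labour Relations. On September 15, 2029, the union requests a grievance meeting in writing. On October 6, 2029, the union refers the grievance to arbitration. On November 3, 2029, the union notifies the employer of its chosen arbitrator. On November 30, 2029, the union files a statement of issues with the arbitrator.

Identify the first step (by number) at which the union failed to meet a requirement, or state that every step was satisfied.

Step 3

Step 1 — counting 87 days from April 24, 2029 (when the grieved event occurs) gives a deadline of July 20, 2029; done April 27, 2029 — timely.
Step 2 — counting 67 days from May 23, 2029 (end of the 26-day comment period, which began when the written grievance is presented to the supervisor on April 27, 2029) gives a deadline of July 29, 2029; May 24, 2029 is within that limit.
Step 3 — counting 90 days from May 24, 2029 (when the grievance is advanced to the department head) gives a deadline of August 22, 2029; done August 25, 2029 — 3 days late.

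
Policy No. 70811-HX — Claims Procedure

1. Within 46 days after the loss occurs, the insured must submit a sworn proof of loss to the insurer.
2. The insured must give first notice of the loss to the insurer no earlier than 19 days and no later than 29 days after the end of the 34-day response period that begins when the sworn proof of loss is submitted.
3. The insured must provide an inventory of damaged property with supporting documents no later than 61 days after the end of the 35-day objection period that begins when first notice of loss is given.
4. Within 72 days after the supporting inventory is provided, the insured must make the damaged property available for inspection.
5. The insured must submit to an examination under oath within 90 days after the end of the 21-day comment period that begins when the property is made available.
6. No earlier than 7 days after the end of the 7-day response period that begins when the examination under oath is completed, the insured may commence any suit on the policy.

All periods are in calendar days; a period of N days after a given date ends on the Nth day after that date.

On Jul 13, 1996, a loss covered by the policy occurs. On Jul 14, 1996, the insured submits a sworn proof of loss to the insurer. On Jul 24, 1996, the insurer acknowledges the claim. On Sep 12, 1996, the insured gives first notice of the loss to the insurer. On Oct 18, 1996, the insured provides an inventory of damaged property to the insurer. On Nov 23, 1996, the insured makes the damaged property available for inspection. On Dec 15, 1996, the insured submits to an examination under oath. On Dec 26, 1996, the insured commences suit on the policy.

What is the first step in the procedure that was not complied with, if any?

(1) due by Jul 13, 1996 + 46 days = Aug 28, 1996; done Jul 14, 1996 — timely.
(2) the permitted window runs from Aug 17, 1996 + 19 = Sep 5, 1996 to Aug 17, 1996 + 29 = Sep 15, 1996; done Sep 12, 1996 — within the window.
(3) due by Oct 17, 1996 + 61 days = Dec 17, 1996; done Oct 18, 1996 — timely.
(4) due by Oct 18, 1996 + 72 days = Dec 29, 1996; done Nov 23, 1996 — timely.
(5) due by Dec 14, 1996 + 90 days = Mar 14, 1997; done Dec 15, 1996 — timely.
(6) permitted from Dec 22, 1996 + 7 days = Dec 29, 1996 onward; Dec 26, 1996 is 3 days before the earliest permitted date.
No need to go further; step 6 was not satisfied.

Step 6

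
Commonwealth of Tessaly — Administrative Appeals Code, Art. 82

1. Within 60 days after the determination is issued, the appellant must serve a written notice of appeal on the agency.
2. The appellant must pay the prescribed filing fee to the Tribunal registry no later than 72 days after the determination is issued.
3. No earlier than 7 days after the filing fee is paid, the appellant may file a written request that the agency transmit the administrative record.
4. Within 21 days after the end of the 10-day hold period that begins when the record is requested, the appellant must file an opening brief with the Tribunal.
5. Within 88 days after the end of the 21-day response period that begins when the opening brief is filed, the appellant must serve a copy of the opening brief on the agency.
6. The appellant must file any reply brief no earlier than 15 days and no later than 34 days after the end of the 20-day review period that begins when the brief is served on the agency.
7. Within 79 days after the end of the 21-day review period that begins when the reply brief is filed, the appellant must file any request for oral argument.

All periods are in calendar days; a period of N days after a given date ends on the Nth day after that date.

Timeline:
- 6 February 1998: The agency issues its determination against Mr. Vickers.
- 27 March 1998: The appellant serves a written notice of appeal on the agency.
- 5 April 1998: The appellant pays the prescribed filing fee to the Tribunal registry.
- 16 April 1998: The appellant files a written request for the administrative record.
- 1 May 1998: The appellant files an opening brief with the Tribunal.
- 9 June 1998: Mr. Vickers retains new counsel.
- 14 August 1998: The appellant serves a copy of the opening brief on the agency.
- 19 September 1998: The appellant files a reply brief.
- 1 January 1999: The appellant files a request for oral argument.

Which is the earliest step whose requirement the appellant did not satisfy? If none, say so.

(1) due by 6 February 1998 + 60 days = 7 April 1998; done 27 March 1998 — timely.
(2) due by 6 February 1998 + 72 days = 19 April 1998; completed 5 April 1998, before the deadline.
(3) permitted from 5 April 1998 + 7 days = 12 April 1998 onward; 16 April 1998 is on or after that date.
(4) due by 26 April 1998 + 21 days = 17 May 1998; completed 1 May 1998, before the deadline.
(5) due by 22 May 1998 + 88 days = 18 August 1998; completed 14 August 1998, before the deadline.
(6) the permitted window runs from 3 September 1998 + 15 = 18 September 1998 to 3 September 1998 + 34 = 7 October 1998; done 19 September 1998 — within the window.
(7) due by 10 October 1998 + 79 days = 28 December 1998; done 1 January 1999 — 4 days late.

Step 7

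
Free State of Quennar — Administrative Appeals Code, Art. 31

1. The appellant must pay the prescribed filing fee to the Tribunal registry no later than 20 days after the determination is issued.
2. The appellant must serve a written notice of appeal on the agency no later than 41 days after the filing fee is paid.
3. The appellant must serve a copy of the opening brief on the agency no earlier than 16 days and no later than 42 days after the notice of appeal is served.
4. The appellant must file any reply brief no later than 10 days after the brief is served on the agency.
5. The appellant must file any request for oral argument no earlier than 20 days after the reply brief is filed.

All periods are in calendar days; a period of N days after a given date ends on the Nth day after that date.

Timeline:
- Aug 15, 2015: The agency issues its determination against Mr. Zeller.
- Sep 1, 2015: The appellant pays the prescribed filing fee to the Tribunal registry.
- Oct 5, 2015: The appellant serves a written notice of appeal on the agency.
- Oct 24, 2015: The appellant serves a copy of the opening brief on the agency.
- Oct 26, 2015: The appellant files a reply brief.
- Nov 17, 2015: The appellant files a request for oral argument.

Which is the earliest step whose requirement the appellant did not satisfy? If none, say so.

None — every step was satisfied

(1) due by Aug 15, 2015 + 20 days = Sep 4, 2015; completed Sep 1, 2015, before the deadline.
(2) due by Sep 1, 2015 + 41 days = Oct 12, 2015; done Oct 5, 2015 — timely.
(3) the permitted window runs from Oct 5, 2015 + 16 = Oct 21, 2015 to Oct 5, 2015 + 42 = Nov 16, 2015; done Oct 24, 2015 — within the window.
(4) due by Oct 24, 2015 + 10 days = Nov 3, 2015; done Oct 26, 2015 — timely.
(5) permitted from Oct 26, 2015 + 20 days = Nov 15, 2015 onward; done Nov 17, 2015, after the minimum wait.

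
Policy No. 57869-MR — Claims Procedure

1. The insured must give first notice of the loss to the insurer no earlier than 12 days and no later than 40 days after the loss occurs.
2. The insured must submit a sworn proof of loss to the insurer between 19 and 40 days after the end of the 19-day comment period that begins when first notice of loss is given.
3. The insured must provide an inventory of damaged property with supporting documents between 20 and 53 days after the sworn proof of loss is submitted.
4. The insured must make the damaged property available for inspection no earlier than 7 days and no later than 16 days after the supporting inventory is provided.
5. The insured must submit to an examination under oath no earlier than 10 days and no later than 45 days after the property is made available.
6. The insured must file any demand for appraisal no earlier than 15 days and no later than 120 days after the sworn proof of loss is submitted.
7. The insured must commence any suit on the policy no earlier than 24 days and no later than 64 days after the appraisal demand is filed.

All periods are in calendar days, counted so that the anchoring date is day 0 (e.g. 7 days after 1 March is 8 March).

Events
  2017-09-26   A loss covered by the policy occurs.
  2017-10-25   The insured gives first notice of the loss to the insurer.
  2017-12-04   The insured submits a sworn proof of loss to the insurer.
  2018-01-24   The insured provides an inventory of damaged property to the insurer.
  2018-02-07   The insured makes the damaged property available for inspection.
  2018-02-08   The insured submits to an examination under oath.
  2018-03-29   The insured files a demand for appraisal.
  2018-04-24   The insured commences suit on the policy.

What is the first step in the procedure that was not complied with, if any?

Step 5

Step 1: the window is 12–40 days after 2017-09-26 (when the loss occurs), so 2017-10-08 through 2017-11-05; done 2017-10-25 — within the window.
Step 2: the window is 19–40 days after 2017-11-13 (end of the 19-day comment period, which began when first notice of loss is given on 2017-10-25), so 2017-12-02 through 2017-12-23; done 2017-12-04 — within the window.
Step 3: the window is 20–53 days after 2017-12-04 (when the sworn proof of loss is submitted), so 2017-12-24 through 2018-01-26; done 2018-01-24 — within the window.
Step 4: the window is 7–16 days after 2018-01-24 (when the supporting inventory is provided), so 2018-01-31 through 2018-02-09; 2018-02-07 falls inside that range.
Step 5: the window is 10–45 days after 2018-02-07 (when the property is made available), so 2018-02-17 through 2018-03-24; done 2018-02-08 — 9 days before the window opened.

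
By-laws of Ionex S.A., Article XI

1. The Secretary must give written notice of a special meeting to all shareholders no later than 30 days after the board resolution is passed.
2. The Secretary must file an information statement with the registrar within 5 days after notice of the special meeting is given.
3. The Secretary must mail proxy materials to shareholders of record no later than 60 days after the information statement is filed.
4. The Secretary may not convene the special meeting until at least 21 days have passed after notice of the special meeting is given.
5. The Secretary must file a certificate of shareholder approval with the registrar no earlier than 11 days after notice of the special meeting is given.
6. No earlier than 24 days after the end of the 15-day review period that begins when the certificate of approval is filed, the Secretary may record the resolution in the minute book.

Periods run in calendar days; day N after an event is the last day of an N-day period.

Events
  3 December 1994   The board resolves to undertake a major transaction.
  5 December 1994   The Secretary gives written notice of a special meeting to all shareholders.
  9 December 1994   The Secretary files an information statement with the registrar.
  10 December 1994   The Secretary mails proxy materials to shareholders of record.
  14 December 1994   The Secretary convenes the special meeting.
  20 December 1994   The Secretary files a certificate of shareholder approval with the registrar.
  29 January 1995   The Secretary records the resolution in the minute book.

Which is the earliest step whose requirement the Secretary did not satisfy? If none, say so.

Step 1: 30 days after 3 December 1994 (when the board resolution is passed) is 2 January 1995; completed 5 December 1994, before the deadline.
Step 2: 5 days after 5 December 1994 (when notice of the special meeting is given) is 10 December 1994; 9 December 1994 is within that limit.
Step 3: 60 days after 9 December 1994 (when the information statement is filed) is 7 February 1995; 10 December 1994 is within that limit.
Step 4: the earliest permitted date is 21 days after 5 December 1994 (when notice of the special meeting is given), i.e. 26 December 1994; acted on 14 December 1994, 12 days prematurely.
The analysis stops there.

Step 4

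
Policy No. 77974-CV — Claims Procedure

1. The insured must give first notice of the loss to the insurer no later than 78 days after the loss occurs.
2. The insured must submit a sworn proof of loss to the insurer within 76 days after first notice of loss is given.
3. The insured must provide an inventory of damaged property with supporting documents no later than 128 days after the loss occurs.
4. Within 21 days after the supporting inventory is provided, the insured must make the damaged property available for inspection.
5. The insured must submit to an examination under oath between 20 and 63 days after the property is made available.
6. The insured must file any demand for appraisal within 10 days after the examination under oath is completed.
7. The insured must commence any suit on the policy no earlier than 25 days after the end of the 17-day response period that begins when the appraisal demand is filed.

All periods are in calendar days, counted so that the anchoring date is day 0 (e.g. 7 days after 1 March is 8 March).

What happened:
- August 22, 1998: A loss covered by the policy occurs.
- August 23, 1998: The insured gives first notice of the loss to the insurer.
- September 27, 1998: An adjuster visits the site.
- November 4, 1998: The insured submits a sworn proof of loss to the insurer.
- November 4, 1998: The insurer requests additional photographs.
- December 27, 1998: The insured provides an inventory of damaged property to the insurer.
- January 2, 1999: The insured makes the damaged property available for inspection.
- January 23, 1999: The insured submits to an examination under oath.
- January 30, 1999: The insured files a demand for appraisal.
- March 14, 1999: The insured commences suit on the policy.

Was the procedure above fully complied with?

Step 1 — counting 78 days from August 22, 1998 (when the loss occurs) gives a deadline of November 8, 1998; done August 23, 1998 — timely.
Step 2 — counting 76 days from August 23, 1998 (when first notice of loss is given) gives a deadline of November 7, 1998; completed November 4, 1998, before the deadline.
Step 3 — counting 128 days from August 22, 1998 (when the loss occurs) gives a deadline of December 28, 1998; completed December 27, 1998, before the deadline.
Step 4 — counting 21 days from December 27, 1998 (when the supporting inventory is provided) gives a deadline of January 17, 1999; completed January 2, 1999, before the deadline.
Step 5 — 20 and 63 days from January 2, 1999 (when the property is made available) are January 22, 1999 and March 6, 1999 respectively; January 23, 1999 falls inside that range.
Step 6 — counting 10 days from January 23, 1999 (when the examination under oath is completed) gives a deadline of February 2, 1999; completed January 30, 1999, before the deadline.
Step 7 — must wait 25 days from February 16, 1999 (end of the 17-day response period, which began when the appraisal demand is filed on January 30, 1999), so not before March 13, 1999; done March 14, 1999 — permitted.

Yes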